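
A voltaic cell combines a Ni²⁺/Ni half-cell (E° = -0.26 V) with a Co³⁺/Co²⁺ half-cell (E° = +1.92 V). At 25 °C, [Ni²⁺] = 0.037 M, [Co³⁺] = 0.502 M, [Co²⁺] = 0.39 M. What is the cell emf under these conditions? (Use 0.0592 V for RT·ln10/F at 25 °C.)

The Co³⁺/Co²⁺ couple has the higher reduction potential and acts as the cathode, so E°_cell = +1.92 − (-0.26) = 2.18 V.
Balancing electrons gives n = 2; the reaction quotient is Q = [Ni²⁺]·[Co²⁺]^2/[Co³⁺]^2 = 0.0223.
At 25 °C, E = E° − (0.0592/n) log Q = 2.18 − (0.0592/2)(-1.651) = 2.180 + 0.049 = 2.229 V.

2.23 V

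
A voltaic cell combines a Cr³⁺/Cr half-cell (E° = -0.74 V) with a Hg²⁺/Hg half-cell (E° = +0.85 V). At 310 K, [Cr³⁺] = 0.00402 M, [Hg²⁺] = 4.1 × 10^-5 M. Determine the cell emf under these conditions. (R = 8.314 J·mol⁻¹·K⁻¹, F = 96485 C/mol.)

1.50 V

The Hg²⁺/Hg couple has the higher reduction potential and acts as the cathode, so E°_cell = +0.85 − (-0.74) = 1.59 V.
Balancing electrons gives n = 6; the reaction quotient is Q = [Cr³⁺]^2/[Hg²⁺]^3 = 2.34 × 10^8.
E = E° − (RT/nF) ln Q = 1.59 − (8.314×310)/(6×96485) × (19.273) = 1.590 − 0.086 = 1.504 V.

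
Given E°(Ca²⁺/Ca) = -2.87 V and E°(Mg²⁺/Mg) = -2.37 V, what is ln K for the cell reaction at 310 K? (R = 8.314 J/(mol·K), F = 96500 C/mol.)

E°_cell = -2.37 − (-2.87) = 0.50 V, with n = 2 electrons transferred.
At equilibrium E = 0, so the Nernst equation gives ln K = nFE°/RT = (2)(96500)(0.50)/((8.314)(310)) = 37.44.

ln K = 37.4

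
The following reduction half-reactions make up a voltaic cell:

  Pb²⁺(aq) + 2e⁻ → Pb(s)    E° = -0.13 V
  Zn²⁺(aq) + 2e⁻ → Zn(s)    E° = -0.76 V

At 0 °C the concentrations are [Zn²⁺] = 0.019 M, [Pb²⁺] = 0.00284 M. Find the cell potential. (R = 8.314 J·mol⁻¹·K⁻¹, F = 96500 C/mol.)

The Pb²⁺/Pb couple has the higher reduction potential and acts as the cathode, so E°_cell = -0.13 − (-0.76) = 0.63 V.
Balancing electrons gives n = 2; the reaction quotient is Q = [Zn²⁺]/[Pb²⁺] = 6.69.
E = E° − (RT/nF) ln Q = 0.63 − (8.314×273)/(2×96500) × (1.901) = 0.630 − 0.022 = 0.608 V.

0.608 V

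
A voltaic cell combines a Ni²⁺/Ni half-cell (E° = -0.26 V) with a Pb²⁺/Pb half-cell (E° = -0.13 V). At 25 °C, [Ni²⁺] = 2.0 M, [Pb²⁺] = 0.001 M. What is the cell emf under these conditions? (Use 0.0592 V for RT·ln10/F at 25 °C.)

0.032 V

The Pb²⁺/Pb couple has the higher reduction potential and acts as the cathode, so E°_cell = -0.13 − (-0.26) = 0.13 V.
Balancing electrons gives n = 2; the reaction quotient is Q = [Ni²⁺]/[Pb²⁺] = 2000.
At 25 °C, E = E° − (0.0592/n) log Q = 0.13 − (0.0592/2)(3.301) = 0.130 − 0.098 = 0.032 V.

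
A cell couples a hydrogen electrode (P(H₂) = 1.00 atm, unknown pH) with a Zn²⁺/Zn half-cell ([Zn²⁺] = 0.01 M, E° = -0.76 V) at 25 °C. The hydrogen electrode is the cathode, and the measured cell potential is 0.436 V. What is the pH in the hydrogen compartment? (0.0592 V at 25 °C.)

E°_cell = 0.76 V and n = 2.
log Q = n(E° − E)/0.0592 = 2×(0.76 − 0.436)/0.0592 = 10.946.
With Q = [Zn²⁺]·P(H₂) / [H⁺]^2, solving for [H⁺] gives log[H⁺] = -6.473, so pH = 6.47.

pH = 6.47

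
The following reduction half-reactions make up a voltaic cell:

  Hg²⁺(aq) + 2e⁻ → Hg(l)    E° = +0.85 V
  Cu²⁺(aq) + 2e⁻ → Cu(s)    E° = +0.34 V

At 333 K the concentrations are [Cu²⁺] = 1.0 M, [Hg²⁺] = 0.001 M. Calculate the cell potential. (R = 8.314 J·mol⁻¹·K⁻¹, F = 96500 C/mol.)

The Hg²⁺/Hg couple has the higher reduction potential and acts as the cathode, so E°_cell = +0.85 − (+0.34) = 0.51 V.
Balancing electrons gives n = 2; the reaction quotient is Q = [Cu²⁺]/[Hg²⁺] = 1000.
E = E° − (RT/nF) ln Q = 0.51 − (8.314×333)/(2×96500) × (6.908) = 0.510 − 0.099 = 0.411 V.

0.411 V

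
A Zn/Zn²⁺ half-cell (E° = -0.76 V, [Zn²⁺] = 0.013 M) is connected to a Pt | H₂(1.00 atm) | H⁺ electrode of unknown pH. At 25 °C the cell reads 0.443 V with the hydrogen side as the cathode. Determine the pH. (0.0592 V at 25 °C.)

E°_cell = 0.76 V and n = 2.
log Q = n(E° − E)/0.0592 = 2×(0.76 − 0.443)/0.0592 = 10.709.
With Q = [Zn²⁺]·P(H₂) / [H⁺]^2, solving for [H⁺] gives log[H⁺] = -6.298, so pH = 6.30.

pH = 6.30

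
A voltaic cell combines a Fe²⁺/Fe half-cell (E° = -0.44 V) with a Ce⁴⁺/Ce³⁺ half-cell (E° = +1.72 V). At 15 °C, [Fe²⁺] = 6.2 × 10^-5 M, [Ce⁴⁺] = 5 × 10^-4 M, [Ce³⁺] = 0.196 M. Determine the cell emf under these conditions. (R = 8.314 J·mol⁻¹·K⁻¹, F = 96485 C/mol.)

The Ce⁴⁺/Ce³⁺ couple has the higher reduction potential and acts as the cathode, so E°_cell = +1.72 − (-0.44) = 2.16 V.
Balancing electrons gives n = 2; the reaction quotient is Q = [Fe²⁺]·[Ce³⁺]^2/[Ce⁴⁺]^2 = 9.53.
E = E° − (RT/nF) ln Q = 2.16 − (8.314×288)/(2×96485) × (2.254) = 2.160 − 0.028 = 2.132 V.

2.13 V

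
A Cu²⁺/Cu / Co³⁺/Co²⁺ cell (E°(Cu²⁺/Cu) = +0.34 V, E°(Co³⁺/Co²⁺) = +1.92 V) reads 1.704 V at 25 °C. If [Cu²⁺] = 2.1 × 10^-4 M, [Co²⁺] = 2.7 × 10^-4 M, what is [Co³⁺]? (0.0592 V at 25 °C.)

From the Nernst equation, log Q = n(E° − E)/0.0592 = 2(1.58 − 1.704)/0.0592 = -4.189, so Q = 6.47 × 10^-5.
With Q = [Cu²⁺]·[Co²⁺]^2/[Co³⁺]^2 and the known concentrations, [Co³⁺]^2 in the denominator gives [Co³⁺] = 4.9 × 10^-4 M.

4.9 × 10^-4 M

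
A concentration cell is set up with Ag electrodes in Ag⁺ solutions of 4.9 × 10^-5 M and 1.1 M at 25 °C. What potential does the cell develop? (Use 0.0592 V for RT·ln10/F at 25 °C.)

0.26 V

Both half-cells are Ag⁺/Ag, so E°_cell = 0. The concentrated side is the cathode; the cell reaction moves Ag⁺ from high to low concentration with n = 1.
Q = [Ag⁺]_dilute/[Ag⁺]_conc = 4.9 × 10^-5/1.1 = 4.45 × 10^-5.
E = 0 − (0.0592/1) log Q = −(0.0592/1)(-4.351) = 0.2576 V.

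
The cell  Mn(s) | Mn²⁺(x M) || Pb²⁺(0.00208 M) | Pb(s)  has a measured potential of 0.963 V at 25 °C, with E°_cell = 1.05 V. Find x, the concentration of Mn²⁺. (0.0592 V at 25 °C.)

1.8 M

From the Nernst equation, log Q = n(E° − E)/0.0592 = 2(1.05 − 0.963)/0.0592 = 2.939, so Q = 869.
With Q = [Mn²⁺]/[Pb²⁺] and the known concentrations, [Mn²⁺] in the numerator gives [Mn²⁺] = 1.8 M.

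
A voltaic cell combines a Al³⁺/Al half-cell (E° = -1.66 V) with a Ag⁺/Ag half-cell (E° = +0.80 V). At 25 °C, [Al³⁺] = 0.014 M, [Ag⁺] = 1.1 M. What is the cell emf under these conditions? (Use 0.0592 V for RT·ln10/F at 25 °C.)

The Ag⁺/Ag couple has the higher reduction potential and acts as the cathode, so E°_cell = +0.80 − (-1.66) = 2.46 V.
Balancing electrons gives n = 3; the reaction quotient is Q = [Al³⁺]/[Ag⁺]^3 = 0.0105.
At 25 °C, E = E° − (0.0592/n) log Q = 2.46 − (0.0592/3)(-1.978) = 2.460 + 0.039 = 2.499 V.

2.50 V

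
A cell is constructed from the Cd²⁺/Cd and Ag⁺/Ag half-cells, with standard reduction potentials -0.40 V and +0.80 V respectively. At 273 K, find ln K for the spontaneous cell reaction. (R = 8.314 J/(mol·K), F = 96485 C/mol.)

E°_cell = +0.80 − (-0.40) = 1.20 V, with n = 2 electrons transferred.
At equilibrium E = 0, so the Nernst equation gives ln K = nFE°/RT = (2)(96485)(1.20)/((8.314)(273)) = 102.02.

ln K = 102.0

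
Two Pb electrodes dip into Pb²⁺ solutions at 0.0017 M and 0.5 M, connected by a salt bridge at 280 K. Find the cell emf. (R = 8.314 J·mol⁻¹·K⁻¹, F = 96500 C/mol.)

Both half-cells are Pb²⁺/Pb, so E°_cell = 0. The concentrated side is the cathode; the cell reaction moves Pb²⁺ from high to low concentration with n = 2.
Q = [Pb²⁺]_dilute/[Pb²⁺]_conc = 0.0017/0.5 = 0.00340.
E = 0 − (RT/nF) ln Q = −((8.314×280)/(2×96500))(-5.684) = 0.0686 V.

0.069 V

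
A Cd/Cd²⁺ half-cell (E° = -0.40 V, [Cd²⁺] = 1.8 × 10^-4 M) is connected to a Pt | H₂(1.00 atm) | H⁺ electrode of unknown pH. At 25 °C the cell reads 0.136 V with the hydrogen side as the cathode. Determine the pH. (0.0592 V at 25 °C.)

E°_cell = 0.40 V and n = 2.
log Q = n(E° − E)/0.0592 = 2×(0.40 − 0.136)/0.0592 = 8.919.
With Q = [Cd²⁺]·P(H₂) / [H⁺]^2, solving for [H⁺] gives log[H⁺] = -6.332, so pH = 6.33.

pH = 6.33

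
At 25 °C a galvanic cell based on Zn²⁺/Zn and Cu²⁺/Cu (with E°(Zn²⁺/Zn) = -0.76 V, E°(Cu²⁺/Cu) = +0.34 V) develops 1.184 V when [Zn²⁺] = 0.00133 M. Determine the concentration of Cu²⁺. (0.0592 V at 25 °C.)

From the Nernst equation, log Q = n(E° − E)/0.0592 = 2(1.10 − 1.184)/0.0592 = -2.838, so Q = 0.00145.
With Q = [Zn²⁺]/[Cu²⁺] and the known concentrations, [Cu²⁺] in the denominator gives [Cu²⁺] = 0.92 M.

0.92 M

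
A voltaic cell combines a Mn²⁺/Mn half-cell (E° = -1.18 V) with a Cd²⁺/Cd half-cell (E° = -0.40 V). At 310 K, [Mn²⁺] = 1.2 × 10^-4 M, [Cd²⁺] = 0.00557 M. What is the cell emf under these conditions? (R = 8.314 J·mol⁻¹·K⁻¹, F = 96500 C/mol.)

0.831 V

The Cd²⁺/Cd couple has the higher reduction potential and acts as the cathode, so E°_cell = -0.40 − (-1.18) = 0.78 V.
Balancing electrons gives n = 2; the reaction quotient is Q = [Mn²⁺]/[Cd²⁺] = 0.0215.
E = E° − (RT/nF) ln Q = 0.78 − (8.314×310)/(2×96500) × (-3.838) = 0.780 + 0.051 = 0.831 V.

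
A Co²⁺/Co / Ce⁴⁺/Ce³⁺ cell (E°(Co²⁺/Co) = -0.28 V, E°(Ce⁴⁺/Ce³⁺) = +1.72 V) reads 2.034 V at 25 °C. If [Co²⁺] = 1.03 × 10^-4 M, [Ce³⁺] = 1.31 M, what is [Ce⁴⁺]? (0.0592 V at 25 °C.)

0.05 M

From the Nernst equation, log Q = n(E° − E)/0.0592 = 2(2.00 − 2.034)/0.0592 = -1.149, so Q = 0.0710.
With Q = [Co²⁺]·[Ce³⁺]^2/[Ce⁴⁺]^2 and the known concentrations, [Ce⁴⁺]^2 in the denominator gives [Ce⁴⁺] = 0.05 M.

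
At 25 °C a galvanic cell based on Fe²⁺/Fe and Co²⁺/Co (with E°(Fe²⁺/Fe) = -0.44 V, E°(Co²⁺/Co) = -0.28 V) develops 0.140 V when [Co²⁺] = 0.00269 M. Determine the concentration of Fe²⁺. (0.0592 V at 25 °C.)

From the Nernst equation, log Q = n(E° − E)/0.0592 = 2(0.16 − 0.140)/0.0592 = 0.676, so Q = 4.74.
With Q = [Fe²⁺]/[Co²⁺] and the known concentrations, [Fe²⁺] in the numerator gives [Fe²⁺] = 0.013 M.

0.013 M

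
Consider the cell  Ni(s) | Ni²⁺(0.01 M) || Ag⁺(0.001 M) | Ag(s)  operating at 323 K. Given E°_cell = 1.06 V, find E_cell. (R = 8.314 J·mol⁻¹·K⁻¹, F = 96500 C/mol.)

0.932 V

Balancing electrons gives n = 2; the reaction quotient is Q = [Ni²⁺]/[Ag⁺]^2 = 1 × 10^4.
E = E° − (RT/nF) ln Q = 1.06 − (8.314×323)/(2×96500) × (9.210) = 1.060 − 0.128 = 0.932 V.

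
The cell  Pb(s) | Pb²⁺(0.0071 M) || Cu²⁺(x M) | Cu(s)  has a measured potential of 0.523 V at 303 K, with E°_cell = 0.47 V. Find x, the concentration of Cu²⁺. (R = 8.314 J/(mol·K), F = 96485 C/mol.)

0.41 M

From the Nernst equation, ln Q = nF(E° − E)/RT = 2×96485×(0.47 − 0.523)/(8.314×303) = -4.060, so Q = 0.0173.
With Q = [Pb²⁺]/[Cu²⁺] and the known concentrations, [Cu²⁺] in the denominator gives [Cu²⁺] = 0.41 M.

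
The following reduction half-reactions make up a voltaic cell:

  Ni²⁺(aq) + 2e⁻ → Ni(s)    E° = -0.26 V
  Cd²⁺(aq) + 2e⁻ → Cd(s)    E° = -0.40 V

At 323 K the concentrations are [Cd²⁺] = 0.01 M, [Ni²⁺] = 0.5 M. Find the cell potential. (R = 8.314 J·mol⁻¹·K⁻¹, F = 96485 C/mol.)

The Ni²⁺/Ni couple has the higher reduction potential and acts as the cathode, so E°_cell = -0.26 − (-0.40) = 0.14 V.
Balancing electrons gives n = 2; the reaction quotient is Q = [Cd²⁺]/[Ni²⁺] = 0.0200.
E = E° − (RT/nF) ln Q = 0.14 − (8.314×323)/(2×96485) × (-3.912) = 0.140 + 0.054 = 0.194 V.

0.194 V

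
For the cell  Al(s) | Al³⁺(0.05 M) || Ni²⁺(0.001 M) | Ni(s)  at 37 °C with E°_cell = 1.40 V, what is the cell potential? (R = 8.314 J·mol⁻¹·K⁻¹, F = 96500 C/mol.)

1.33 V

Balancing electrons gives n = 6; the reaction quotient is Q = [Al³⁺]^2/[Ni²⁺]^3 = 2.5 × 10^6.
E = E° − (RT/nF) ln Q = 1.40 − (8.314×310)/(6×96500) × (14.732) = 1.400 − 0.066 = 1.334 V.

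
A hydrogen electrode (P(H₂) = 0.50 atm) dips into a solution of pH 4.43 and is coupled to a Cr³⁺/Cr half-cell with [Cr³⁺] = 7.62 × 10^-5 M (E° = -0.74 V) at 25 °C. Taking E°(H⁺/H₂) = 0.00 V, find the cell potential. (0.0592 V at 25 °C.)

The hydrogen couple is the cathode, so E°_cell = 0.74 V; n = 6.
[H⁺] = 10^(−4.43) = 3.7 × 10^-5 M, and Q = [Cr³⁺]^2·P(H₂)^3 / [H⁺]^6 = 2.76 × 10^17.
E = E° − (0.0592/6) log Q = 0.74 − (0.0592/6)(17.441) = 0.568 V.

0.57 V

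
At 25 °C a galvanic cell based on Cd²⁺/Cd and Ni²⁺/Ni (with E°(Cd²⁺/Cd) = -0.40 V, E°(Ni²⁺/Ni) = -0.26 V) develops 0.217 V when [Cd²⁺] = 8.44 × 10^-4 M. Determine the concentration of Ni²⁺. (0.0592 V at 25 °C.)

From the Nernst equation, log Q = n(E° − E)/0.0592 = 2(0.14 − 0.217)/0.0592 = -2.601, so Q = 0.00250.
With Q = [Cd²⁺]/[Ni²⁺] and the known concentrations, [Ni²⁺] in the denominator gives [Ni²⁺] = 0.34 M.

0.34 M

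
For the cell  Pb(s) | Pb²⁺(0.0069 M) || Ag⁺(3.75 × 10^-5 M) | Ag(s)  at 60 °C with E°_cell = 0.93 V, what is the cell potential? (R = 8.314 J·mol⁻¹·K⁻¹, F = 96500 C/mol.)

0.709 V

Balancing electrons gives n = 2; the reaction quotient is Q = [Pb²⁺]/[Ag⁺]^2 = 4.91 × 10^6.
E = E° − (RT/nF) ln Q = 0.93 − (8.314×333)/(2×96500) × (15.406) = 0.930 − 0.221 = 0.709 V.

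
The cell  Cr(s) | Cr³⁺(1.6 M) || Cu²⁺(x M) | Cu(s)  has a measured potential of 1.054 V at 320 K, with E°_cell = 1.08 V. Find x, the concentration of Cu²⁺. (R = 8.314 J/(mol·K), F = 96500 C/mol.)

From the Nernst equation, ln Q = nF(E° − E)/RT = 6×96500×(1.08 − 1.054)/(8.314×320) = 5.658, so Q = 287.
With Q = [Cr³⁺]^2/[Cu²⁺]^3 and the known concentrations, [Cu²⁺]^3 in the denominator gives [Cu²⁺] = 0.21 M.

0.21 M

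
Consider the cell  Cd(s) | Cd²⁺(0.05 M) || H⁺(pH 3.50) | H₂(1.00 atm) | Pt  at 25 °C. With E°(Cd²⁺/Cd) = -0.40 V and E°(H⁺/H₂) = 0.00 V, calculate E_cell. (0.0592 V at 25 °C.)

0.23 V

The hydrogen couple is the cathode, so E°_cell = 0.40 V; n = 2.
[H⁺] = 10^(−3.50) = 3.2 × 10^-4 M, and Q = [Cd²⁺]·P(H₂) / [H⁺]^2 = 5 × 10^5.
E = E° − (0.0592/2) log Q = 0.40 − (0.0592/2)(5.699) = 0.231 V.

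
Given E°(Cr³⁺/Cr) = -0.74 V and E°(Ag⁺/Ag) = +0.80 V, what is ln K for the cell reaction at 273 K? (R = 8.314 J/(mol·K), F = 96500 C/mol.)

E°_cell = +0.80 − (-0.74) = 1.54 V, with n = 3 electrons transferred.
At equilibrium E = 0, so the Nernst equation gives ln K = nFE°/RT = (3)(96500)(1.54)/((8.314)(273)) = 196.42.

ln K = 196.4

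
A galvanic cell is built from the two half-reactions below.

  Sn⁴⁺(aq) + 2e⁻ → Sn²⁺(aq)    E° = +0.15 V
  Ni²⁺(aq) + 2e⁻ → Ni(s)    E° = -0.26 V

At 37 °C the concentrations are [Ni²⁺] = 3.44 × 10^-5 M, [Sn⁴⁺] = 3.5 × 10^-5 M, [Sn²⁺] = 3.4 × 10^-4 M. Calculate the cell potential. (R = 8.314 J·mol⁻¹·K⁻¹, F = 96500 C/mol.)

The Sn⁴⁺/Sn²⁺ couple has the higher reduction potential and acts as the cathode, so E°_cell = +0.15 − (-0.26) = 0.41 V.
Balancing electrons gives n = 2; the reaction quotient is Q = [Ni²⁺]·[Sn²⁺]/[Sn⁴⁺] = 3.34 × 10^-4.
E = E° − (RT/nF) ln Q = 0.41 − (8.314×310)/(2×96500) × (-8.004) = 0.410 + 0.107 = 0.517 V.

0.517 V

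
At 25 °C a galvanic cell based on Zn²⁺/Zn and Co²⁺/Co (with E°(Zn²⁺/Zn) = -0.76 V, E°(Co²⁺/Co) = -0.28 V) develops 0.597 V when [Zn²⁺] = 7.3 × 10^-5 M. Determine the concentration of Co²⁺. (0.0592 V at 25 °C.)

0.65 M

From the Nernst equation, log Q = n(E° − E)/0.0592 = 2(0.48 − 0.597)/0.0592 = -3.953, so Q = 1.12 × 10^-4.
With Q = [Zn²⁺]/[Co²⁺] and the known concentrations, [Co²⁺] in the denominator gives [Co²⁺] = 0.65 M.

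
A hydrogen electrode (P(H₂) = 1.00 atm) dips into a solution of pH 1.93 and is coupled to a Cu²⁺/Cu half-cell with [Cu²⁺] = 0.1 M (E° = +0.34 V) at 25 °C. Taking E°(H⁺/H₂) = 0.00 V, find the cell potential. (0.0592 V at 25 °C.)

0.42 V

The Cu²⁺/Cu couple is the cathode, so E°_cell = 0.34 V; n = 2.
[H⁺] = 10^(−1.93) = 0.012 M, and Q = [H⁺]^2 / ([Cu²⁺]·P(H₂)) = 0.00138.
E = E° − (0.0592/2) log Q = 0.34 − (0.0592/2)(-2.860) = 0.425 V.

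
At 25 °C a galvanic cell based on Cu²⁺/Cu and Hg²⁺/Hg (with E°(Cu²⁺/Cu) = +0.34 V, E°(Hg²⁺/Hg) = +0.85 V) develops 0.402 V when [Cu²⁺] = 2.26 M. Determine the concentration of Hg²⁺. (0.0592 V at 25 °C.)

5.1 × 10^-4 M

From the Nernst equation, log Q = n(E° − E)/0.0592 = 2(0.51 − 0.402)/0.0592 = 3.649, so Q = 4450.
With Q = [Cu²⁺]/[Hg²⁺] and the known concentrations, [Hg²⁺] in the denominator gives [Hg²⁺] = 5.1 × 10^-4 M.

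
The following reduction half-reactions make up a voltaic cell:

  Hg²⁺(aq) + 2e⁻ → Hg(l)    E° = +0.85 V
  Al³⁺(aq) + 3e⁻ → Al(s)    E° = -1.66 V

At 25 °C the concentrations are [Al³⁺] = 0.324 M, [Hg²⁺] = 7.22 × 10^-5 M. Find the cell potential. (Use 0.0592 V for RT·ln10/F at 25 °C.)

The Hg²⁺/Hg couple has the higher reduction potential and acts as the cathode, so E°_cell = +0.85 − (-1.66) = 2.51 V.
Balancing electrons gives n = 6; the reaction quotient is Q = [Al³⁺]^2/[Hg²⁺]^3 = 2.79 × 10^11.
At 25 °C, E = E° − (0.0592/n) log Q = 2.51 − (0.0592/6)(11.445) = 2.510 − 0.113 = 2.397 V.

2.40 V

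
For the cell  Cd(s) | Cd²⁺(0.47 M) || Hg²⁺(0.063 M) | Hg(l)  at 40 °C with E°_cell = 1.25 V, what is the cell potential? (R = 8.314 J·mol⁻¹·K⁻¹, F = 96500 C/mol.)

Balancing electrons gives n = 2; the reaction quotient is Q = [Cd²⁺]/[Hg²⁺] = 7.46.
E = E° − (RT/nF) ln Q = 1.25 − (8.314×313)/(2×96500) × (2.010) = 1.250 − 0.027 = 1.223 V.

1.22 V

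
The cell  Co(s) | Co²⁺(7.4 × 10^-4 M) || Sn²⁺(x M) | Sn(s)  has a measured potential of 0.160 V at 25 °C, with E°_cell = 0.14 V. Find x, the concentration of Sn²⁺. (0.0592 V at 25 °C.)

0.0035 M

From the Nernst equation, log Q = n(E° − E)/0.0592 = 2(0.14 − 0.160)/0.0592 = -0.676, so Q = 0.211.
With Q = [Co²⁺]/[Sn²⁺] and the known concentrations, [Sn²⁺] in the denominator gives [Sn²⁺] = 0.0035 M.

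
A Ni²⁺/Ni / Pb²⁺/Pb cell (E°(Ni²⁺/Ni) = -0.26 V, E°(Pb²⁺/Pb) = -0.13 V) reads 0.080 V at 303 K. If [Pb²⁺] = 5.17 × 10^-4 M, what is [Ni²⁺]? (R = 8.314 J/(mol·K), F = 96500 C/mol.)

From the Nernst equation, ln Q = nF(E° − E)/RT = 2×96500×(0.13 − 0.080)/(8.314×303) = 3.831, so Q = 46.1.
With Q = [Ni²⁺]/[Pb²⁺] and the known concentrations, [Ni²⁺] in the numerator gives [Ni²⁺] = 0.024 M.

0.024 M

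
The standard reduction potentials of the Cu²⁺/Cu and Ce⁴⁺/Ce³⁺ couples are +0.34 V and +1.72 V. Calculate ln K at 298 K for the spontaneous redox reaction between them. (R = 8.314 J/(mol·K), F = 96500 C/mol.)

ln K = 107.5

E°_cell = +1.72 − (+0.34) = 1.38 V, with n = 2 electrons transferred.
At equilibrium E = 0, so the Nernst equation gives ln K = nFE°/RT = (2)(96500)(1.38)/((8.314)(298)) = 107.50.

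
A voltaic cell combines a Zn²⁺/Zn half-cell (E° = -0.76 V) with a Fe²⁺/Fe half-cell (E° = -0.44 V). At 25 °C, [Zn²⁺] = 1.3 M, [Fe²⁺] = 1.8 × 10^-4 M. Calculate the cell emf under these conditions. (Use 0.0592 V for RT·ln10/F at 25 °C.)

0.206 V

The Fe²⁺/Fe couple has the higher reduction potential and acts as the cathode, so E°_cell = -0.44 − (-0.76) = 0.32 V.
Balancing electrons gives n = 2; the reaction quotient is Q = [Zn²⁺]/[Fe²⁺] = 7220.
At 25 °C, E = E° − (0.0592/n) log Q = 0.32 − (0.0592/2)(3.859) = 0.320 − 0.114 = 0.206 V.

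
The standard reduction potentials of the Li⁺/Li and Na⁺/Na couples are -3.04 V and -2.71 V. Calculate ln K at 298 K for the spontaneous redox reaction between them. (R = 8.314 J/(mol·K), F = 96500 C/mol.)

ln K = 12.9

E°_cell = -2.71 − (-3.04) = 0.33 V, with n = 1 electron transferred.
At equilibrium E = 0, so the Nernst equation gives ln K = nFE°/RT = (1)(96500)(0.33)/((8.314)(298)) = 12.85.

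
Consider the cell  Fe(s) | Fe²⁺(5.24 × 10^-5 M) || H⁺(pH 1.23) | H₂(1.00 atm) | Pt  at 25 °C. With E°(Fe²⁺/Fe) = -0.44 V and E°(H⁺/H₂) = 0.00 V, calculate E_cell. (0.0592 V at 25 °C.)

The hydrogen couple is the cathode, so E°_cell = 0.44 V; n = 2.
[H⁺] = 10^(−1.23) = 0.059 M, and Q = [Fe²⁺]·P(H₂) / [H⁺]^2 = 0.0151.
E = E° − (0.0592/2) log Q = 0.44 − (0.0592/2)(-1.821) = 0.494 V.

0.49 V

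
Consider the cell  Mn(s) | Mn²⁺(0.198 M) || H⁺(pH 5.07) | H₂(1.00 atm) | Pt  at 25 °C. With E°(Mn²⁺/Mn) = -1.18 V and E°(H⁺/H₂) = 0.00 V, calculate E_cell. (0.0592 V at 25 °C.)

The hydrogen couple is the cathode, so E°_cell = 1.18 V; n = 2.
[H⁺] = 10^(−5.07) = 8.5 × 10^-6 M, and Q = [Mn²⁺]·P(H₂) / [H⁺]^2 = 2.73 × 10^9.
E = E° − (0.0592/2) log Q = 1.18 − (0.0592/2)(9.437) = 0.901 V.

0.90 V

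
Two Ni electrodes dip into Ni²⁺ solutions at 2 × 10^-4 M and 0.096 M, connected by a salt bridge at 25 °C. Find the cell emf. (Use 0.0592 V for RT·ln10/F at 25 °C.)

0.079 V

Both half-cells are Ni²⁺/Ni, so E°_cell = 0. The concentrated side is the cathode; the cell reaction moves Ni²⁺ from high to low concentration with n = 2.
Q = [Ni²⁺]_dilute/[Ni²⁺]_conc = 2 × 10^-4/0.096 = 0.00208.
E = 0 − (0.0592/2) log Q = −(0.0592/2)(-2.681) = 0.0794 V.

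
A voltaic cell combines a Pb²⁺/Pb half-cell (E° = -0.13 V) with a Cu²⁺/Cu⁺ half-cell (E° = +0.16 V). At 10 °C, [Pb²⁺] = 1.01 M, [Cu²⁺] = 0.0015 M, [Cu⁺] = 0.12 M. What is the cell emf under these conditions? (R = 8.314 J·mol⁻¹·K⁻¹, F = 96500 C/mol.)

The Cu²⁺/Cu⁺ couple has the higher reduction potential and acts as the cathode, so E°_cell = +0.16 − (-0.13) = 0.29 V.
Balancing electrons gives n = 2; the reaction quotient is Q = [Pb²⁺]·[Cu⁺]^2/[Cu²⁺]^2 = 6460.
E = E° − (RT/nF) ln Q = 0.29 − (8.314×283)/(2×96500) × (8.774) = 0.290 − 0.107 = 0.183 V.

0.183 V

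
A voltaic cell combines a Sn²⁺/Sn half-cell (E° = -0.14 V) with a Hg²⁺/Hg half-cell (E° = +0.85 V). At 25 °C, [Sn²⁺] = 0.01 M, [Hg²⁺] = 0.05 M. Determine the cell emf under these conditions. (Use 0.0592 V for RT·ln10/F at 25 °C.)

The Hg²⁺/Hg couple has the higher reduction potential and acts as the cathode, so E°_cell = +0.85 − (-0.14) = 0.99 V.
Balancing electrons gives n = 2; the reaction quotient is Q = [Sn²⁺]/[Hg²⁺] = 0.200.
At 25 °C, E = E° − (0.0592/n) log Q = 0.99 − (0.0592/2)(-0.699) = 0.990 + 0.021 = 1.011 V.

1.01 V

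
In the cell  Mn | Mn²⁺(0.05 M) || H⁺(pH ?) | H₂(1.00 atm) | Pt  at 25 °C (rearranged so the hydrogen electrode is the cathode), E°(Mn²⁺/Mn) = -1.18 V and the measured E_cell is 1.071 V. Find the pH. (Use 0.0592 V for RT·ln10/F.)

E°_cell = 1.18 V and n = 2.
log Q = n(E° − E)/0.0592 = 2×(1.18 − 1.071)/0.0592 = 3.682.
With Q = [Mn²⁺]·P(H₂) / [H⁺]^2, solving for [H⁺] gives log[H⁺] = -2.492, so pH = 2.49.

pH = 2.49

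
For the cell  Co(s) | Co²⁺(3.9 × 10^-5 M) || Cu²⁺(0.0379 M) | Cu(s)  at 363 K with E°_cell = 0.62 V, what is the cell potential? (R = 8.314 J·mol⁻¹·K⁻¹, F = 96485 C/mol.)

Balancing electrons gives n = 2; the reaction quotient is Q = [Co²⁺]/[Cu²⁺] = 0.00103.
E = E° − (RT/nF) ln Q = 0.62 − (8.314×363)/(2×96485) × (-6.879) = 0.620 + 0.108 = 0.728 V.

0.728 V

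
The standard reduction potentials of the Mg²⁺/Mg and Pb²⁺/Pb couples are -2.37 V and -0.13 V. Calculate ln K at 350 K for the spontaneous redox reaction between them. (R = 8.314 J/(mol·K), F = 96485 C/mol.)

E°_cell = -0.13 − (-2.37) = 2.24 V, with n = 2 electrons transferred.
At equilibrium E = 0, so the Nernst equation gives ln K = nFE°/RT = (2)(96485)(2.24)/((8.314)(350)) = 148.55.

ln K = 148.5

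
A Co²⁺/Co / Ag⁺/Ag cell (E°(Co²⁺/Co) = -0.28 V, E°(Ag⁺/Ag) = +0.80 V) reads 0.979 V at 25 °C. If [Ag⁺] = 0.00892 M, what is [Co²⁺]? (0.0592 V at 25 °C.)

0.21 M

From the Nernst equation, log Q = n(E° − E)/0.0592 = 2(1.08 − 0.979)/0.0592 = 3.412, so Q = 2580.
With Q = [Co²⁺]/[Ag⁺]^2 and the known concentrations, [Co²⁺] in the numerator gives [Co²⁺] = 0.21 M.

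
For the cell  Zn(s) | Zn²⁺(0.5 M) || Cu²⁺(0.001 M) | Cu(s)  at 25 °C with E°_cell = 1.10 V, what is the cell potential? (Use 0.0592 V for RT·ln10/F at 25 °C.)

Balancing electrons gives n = 2; the reaction quotient is Q = [Zn²⁺]/[Cu²⁺] = 500.
At 25 °C, E = E° − (0.0592/n) log Q = 1.10 − (0.0592/2)(2.699) = 1.100 − 0.080 = 1.020 V.

1.02 V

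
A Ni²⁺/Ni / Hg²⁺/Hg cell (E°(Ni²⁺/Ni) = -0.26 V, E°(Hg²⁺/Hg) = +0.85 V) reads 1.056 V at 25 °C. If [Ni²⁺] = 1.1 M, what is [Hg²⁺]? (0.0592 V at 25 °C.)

0.016 M

From the Nernst equation, log Q = n(E° − E)/0.0592 = 2(1.11 − 1.056)/0.0592 = 1.824, so Q = 66.7.
With Q = [Ni²⁺]/[Hg²⁺] and the known concentrations, [Hg²⁺] in the denominator gives [Hg²⁺] = 0.016 M.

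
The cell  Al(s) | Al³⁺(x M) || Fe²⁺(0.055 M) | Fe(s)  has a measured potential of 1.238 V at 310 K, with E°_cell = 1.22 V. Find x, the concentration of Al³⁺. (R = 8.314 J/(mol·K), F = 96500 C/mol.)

0.0017 M

From the Nernst equation, ln Q = nF(E° − E)/RT = 6×96500×(1.22 − 1.238)/(8.314×310) = -4.044, so Q = 0.0175.
With Q = [Al³⁺]^2/[Fe²⁺]^3 and the known concentrations, [Al³⁺]^2 in the numerator gives [Al³⁺] = 0.0017 M.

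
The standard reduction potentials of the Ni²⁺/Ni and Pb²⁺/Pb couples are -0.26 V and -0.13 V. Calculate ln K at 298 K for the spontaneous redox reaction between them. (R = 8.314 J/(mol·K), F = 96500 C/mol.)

ln K = 10.1

E°_cell = -0.13 − (-0.26) = 0.13 V, with n = 2 electrons transferred.
At equilibrium E = 0, so the Nernst equation gives ln K = nFE°/RT = (2)(96500)(0.13)/((8.314)(298)) = 10.13.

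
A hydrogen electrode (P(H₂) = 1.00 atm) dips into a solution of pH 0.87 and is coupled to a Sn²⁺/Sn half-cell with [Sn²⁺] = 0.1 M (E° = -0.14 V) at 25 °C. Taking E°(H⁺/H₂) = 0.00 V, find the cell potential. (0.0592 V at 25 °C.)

0.12 V

The hydrogen couple is the cathode, so E°_cell = 0.14 V; n = 2.
[H⁺] = 10^(−0.87) = 0.13 M, and Q = [Sn²⁺]·P(H₂) / [H⁺]^2 = 5.50.
E = E° − (0.0592/2) log Q = 0.14 − (0.0592/2)(0.740) = 0.118 V.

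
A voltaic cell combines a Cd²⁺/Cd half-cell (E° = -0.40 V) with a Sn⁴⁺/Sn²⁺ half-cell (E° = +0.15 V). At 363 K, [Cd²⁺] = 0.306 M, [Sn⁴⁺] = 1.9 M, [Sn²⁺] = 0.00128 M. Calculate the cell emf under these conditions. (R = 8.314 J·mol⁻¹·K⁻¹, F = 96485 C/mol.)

The Sn⁴⁺/Sn²⁺ couple has the higher reduction potential and acts as the cathode, so E°_cell = +0.15 − (-0.40) = 0.55 V.
Balancing electrons gives n = 2; the reaction quotient is Q = [Cd²⁺]·[Sn²⁺]/[Sn⁴⁺] = 2.06 × 10^-4.
E = E° − (RT/nF) ln Q = 0.55 − (8.314×363)/(2×96485) × (-8.487) = 0.550 + 0.133 = 0.683 V.

0.683 V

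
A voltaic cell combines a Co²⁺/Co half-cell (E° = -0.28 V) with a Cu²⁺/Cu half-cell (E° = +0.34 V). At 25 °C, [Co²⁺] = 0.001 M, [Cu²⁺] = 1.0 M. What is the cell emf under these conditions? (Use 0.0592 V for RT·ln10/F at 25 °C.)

0.709 V

The Cu²⁺/Cu couple has the higher reduction potential and acts as the cathode, so E°_cell = +0.34 − (-0.28) = 0.62 V.
Balancing electrons gives n = 2; the reaction quotient is Q = [Co²⁺]/[Cu²⁺] = 0.00100.
At 25 °C, E = E° − (0.0592/n) log Q = 0.62 − (0.0592/2)(-3.000) = 0.620 + 0.089 = 0.709 V.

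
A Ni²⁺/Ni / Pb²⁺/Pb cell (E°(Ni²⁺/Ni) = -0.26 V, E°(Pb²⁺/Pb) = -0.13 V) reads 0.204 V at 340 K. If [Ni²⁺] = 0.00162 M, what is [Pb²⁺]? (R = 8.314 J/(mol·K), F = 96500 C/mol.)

0.25 M

From the Nernst equation, ln Q = nF(E° − E)/RT = 2×96500×(0.13 − 0.204)/(8.314×340) = -5.052, so Q = 0.00639.
With Q = [Ni²⁺]/[Pb²⁺] and the known concentrations, [Pb²⁺] in the denominator gives [Pb²⁺] = 0.25 M.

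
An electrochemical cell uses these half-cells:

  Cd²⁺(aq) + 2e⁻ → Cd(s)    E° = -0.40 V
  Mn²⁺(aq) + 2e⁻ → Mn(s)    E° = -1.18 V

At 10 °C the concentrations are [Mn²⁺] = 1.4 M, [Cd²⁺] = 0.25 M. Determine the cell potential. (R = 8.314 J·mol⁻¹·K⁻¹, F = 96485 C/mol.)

The Cd²⁺/Cd couple has the higher reduction potential and acts as the cathode, so E°_cell = -0.40 − (-1.18) = 0.78 V.
Balancing electrons gives n = 2; the reaction quotient is Q = [Mn²⁺]/[Cd²⁺] = 5.60.
E = E° − (RT/nF) ln Q = 0.78 − (8.314×283)/(2×96485) × (1.723) = 0.780 − 0.021 = 0.759 V.

0.759 V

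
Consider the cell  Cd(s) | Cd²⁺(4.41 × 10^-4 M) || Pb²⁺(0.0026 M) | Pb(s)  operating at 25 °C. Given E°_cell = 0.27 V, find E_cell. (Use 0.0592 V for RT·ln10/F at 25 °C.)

0.293 V

Balancing electrons gives n = 2; the reaction quotient is Q = [Cd²⁺]/[Pb²⁺] = 0.170.
At 25 °C, E = E° − (0.0592/n) log Q = 0.27 − (0.0592/2)(-0.771) = 0.270 + 0.023 = 0.293 V.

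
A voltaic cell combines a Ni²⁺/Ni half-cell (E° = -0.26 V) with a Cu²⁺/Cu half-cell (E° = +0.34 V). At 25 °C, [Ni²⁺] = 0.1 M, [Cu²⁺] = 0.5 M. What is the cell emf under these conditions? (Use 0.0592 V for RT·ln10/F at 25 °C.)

The Cu²⁺/Cu couple has the higher reduction potential and acts as the cathode, so E°_cell = +0.34 − (-0.26) = 0.60 V.
Balancing electrons gives n = 2; the reaction quotient is Q = [Ni²⁺]/[Cu²⁺] = 0.200.
At 25 °C, E = E° − (0.0592/n) log Q = 0.60 − (0.0592/2)(-0.699) = 0.600 + 0.021 = 0.621 V.

0.621 V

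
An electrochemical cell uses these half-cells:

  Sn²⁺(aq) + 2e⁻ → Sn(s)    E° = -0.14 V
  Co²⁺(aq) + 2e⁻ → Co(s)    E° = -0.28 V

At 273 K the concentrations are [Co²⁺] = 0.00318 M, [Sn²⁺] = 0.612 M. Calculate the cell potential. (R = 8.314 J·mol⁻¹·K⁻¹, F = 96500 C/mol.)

0.202 V

The Sn²⁺/Sn couple has the higher reduction potential and acts as the cathode, so E°_cell = -0.14 − (-0.28) = 0.14 V.
Balancing electrons gives n = 2; the reaction quotient is Q = [Co²⁺]/[Sn²⁺] = 0.00520.
E = E° − (RT/nF) ln Q = 0.14 − (8.314×273)/(2×96500) × (-5.260) = 0.140 + 0.062 = 0.202 V.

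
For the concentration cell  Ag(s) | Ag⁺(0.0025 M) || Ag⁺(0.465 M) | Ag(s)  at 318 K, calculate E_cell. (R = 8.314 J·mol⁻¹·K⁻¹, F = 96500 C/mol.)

Both half-cells are Ag⁺/Ag, so E°_cell = 0. The concentrated side is the cathode; the cell reaction moves Ag⁺ from high to low concentration with n = 1.
Q = [Ag⁺]_dilute/[Ag⁺]_conc = 0.0025/0.465 = 0.00538.
E = 0 − (RT/nF) ln Q = −((8.314×318)/(1×96500))(-5.226) = 0.1432 V.

0.14 V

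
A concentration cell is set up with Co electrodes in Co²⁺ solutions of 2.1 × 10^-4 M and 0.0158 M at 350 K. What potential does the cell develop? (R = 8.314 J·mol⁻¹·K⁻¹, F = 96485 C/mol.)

0.065 V

Both half-cells are Co²⁺/Co, so E°_cell = 0. The concentrated side is the cathode; the cell reaction moves Co²⁺ from high to low concentration with n = 2.
Q = [Co²⁺]_dilute/[Co²⁺]_conc = 2.1 × 10^-4/0.0158 = 0.0133.
E = 0 − (RT/nF) ln Q = −((8.314×350)/(2×96485))(-4.321) = 0.0652 V.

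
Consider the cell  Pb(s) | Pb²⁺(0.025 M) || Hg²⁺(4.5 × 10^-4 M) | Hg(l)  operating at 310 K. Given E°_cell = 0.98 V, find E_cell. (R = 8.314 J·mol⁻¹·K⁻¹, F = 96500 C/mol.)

0.926 V

Balancing electrons gives n = 2; the reaction quotient is Q = [Pb²⁺]/[Hg²⁺] = 55.6.
E = E° − (RT/nF) ln Q = 0.98 − (8.314×310)/(2×96500) × (4.017) = 0.980 − 0.054 = 0.926 V.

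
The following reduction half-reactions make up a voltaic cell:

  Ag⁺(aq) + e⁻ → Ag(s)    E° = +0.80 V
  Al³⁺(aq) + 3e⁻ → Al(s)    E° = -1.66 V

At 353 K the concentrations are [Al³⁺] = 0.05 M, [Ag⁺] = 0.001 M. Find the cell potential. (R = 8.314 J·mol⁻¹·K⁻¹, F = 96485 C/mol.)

2.28 V

The Ag⁺/Ag couple has the higher reduction potential and acts as the cathode, so E°_cell = +0.80 − (-1.66) = 2.46 V.
Balancing electrons gives n = 3; the reaction quotient is Q = [Al³⁺]/[Ag⁺]^3 = 5 × 10^7.
E = E° − (RT/nF) ln Q = 2.46 − (8.314×353)/(3×96485) × (17.728) = 2.460 − 0.180 = 2.280 V.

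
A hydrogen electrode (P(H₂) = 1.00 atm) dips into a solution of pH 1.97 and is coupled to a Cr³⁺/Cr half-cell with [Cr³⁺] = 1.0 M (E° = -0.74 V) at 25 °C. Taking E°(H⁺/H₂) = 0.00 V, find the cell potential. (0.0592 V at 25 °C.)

The hydrogen couple is the cathode, so E°_cell = 0.74 V; n = 6.
[H⁺] = 10^(−1.97) = 0.011 M, and Q = [Cr³⁺]^2·P(H₂)^3 / [H⁺]^6 = 6.61 × 10^11.
E = E° − (0.0592/6) log Q = 0.74 − (0.0592/6)(11.820) = 0.623 V.

0.62 V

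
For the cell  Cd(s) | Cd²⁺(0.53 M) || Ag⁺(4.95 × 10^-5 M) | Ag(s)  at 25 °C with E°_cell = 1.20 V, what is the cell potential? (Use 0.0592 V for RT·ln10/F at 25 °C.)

Balancing electrons gives n = 2; the reaction quotient is Q = [Cd²⁺]/[Ag⁺]^2 = 2.16 × 10^8.
At 25 °C, E = E° − (0.0592/n) log Q = 1.20 − (0.0592/2)(8.335) = 1.200 − 0.247 = 0.953 V.

0.953 V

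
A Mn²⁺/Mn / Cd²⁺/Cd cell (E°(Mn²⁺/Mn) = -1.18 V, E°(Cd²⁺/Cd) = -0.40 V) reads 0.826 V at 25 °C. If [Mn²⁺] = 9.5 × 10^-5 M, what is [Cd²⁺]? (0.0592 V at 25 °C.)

From the Nernst equation, log Q = n(E° − E)/0.0592 = 2(0.78 − 0.826)/0.0592 = -1.554, so Q = 0.0279.
With Q = [Mn²⁺]/[Cd²⁺] and the known concentrations, [Cd²⁺] in the denominator gives [Cd²⁺] = 0.0034 M.

0.0034 M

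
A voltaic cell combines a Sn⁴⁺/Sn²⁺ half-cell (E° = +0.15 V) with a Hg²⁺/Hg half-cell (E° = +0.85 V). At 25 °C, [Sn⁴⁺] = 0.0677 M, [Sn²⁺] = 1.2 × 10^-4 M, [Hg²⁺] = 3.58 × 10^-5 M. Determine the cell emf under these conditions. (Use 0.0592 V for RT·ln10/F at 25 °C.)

The Hg²⁺/Hg couple has the higher reduction potential and acts as the cathode, so E°_cell = +0.85 − (+0.15) = 0.70 V.
Balancing electrons gives n = 2; the reaction quotient is Q = [Sn⁴⁺]/([Sn²⁺]·[Hg²⁺]) = 1.58 × 10^7.
At 25 °C, E = E° − (0.0592/n) log Q = 0.70 − (0.0592/2)(7.198) = 0.700 − 0.213 = 0.487 V.

0.487 V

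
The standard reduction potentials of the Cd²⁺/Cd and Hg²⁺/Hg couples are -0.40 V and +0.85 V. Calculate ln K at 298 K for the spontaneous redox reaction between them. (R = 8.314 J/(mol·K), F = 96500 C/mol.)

E°_cell = +0.85 − (-0.40) = 1.25 V, with n = 2 electrons transferred.
At equilibrium E = 0, so the Nernst equation gives ln K = nFE°/RT = (2)(96500)(1.25)/((8.314)(298)) = 97.37.

ln K = 97.4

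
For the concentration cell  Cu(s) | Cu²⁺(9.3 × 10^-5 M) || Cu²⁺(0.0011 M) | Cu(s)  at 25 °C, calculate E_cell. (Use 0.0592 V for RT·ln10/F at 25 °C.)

Both half-cells are Cu²⁺/Cu, so E°_cell = 0. The concentrated side is the cathode; the cell reaction moves Cu²⁺ from high to low concentration with n = 2.
Q = [Cu²⁺]_dilute/[Cu²⁺]_conc = 9.3 × 10^-5/0.0011 = 0.0845.
E = 0 − (0.0592/2) log Q = −(0.0592/2)(-1.073) = 0.0318 V.

0.032 V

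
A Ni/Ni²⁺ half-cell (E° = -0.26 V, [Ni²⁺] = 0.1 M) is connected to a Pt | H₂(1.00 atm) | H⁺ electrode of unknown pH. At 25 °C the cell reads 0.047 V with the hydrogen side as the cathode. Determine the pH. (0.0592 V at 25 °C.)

E°_cell = 0.26 V and n = 2.
log Q = n(E° − E)/0.0592 = 2×(0.26 − 0.047)/0.0592 = 7.196.
With Q = [Ni²⁺]·P(H₂) / [H⁺]^2, solving for [H⁺] gives log[H⁺] = -4.098, so pH = 4.10.

pH = 4.10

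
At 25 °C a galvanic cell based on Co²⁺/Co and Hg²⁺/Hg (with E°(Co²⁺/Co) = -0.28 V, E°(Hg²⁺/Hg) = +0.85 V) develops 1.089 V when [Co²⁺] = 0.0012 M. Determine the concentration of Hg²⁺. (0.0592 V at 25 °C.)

4.9 × 10^-5 M

From the Nernst equation, log Q = n(E° − E)/0.0592 = 2(1.13 − 1.089)/0.0592 = 1.385, so Q = 24.3.
With Q = [Co²⁺]/[Hg²⁺] and the known concentrations, [Hg²⁺] in the denominator gives [Hg²⁺] = 4.9 × 10^-5 M.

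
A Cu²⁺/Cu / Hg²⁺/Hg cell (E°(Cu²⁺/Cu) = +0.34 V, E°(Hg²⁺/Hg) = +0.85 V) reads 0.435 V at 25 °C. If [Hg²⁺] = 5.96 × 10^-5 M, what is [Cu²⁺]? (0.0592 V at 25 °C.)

From the Nernst equation, log Q = n(E° − E)/0.0592 = 2(0.51 − 0.435)/0.0592 = 2.534, so Q = 342.
With Q = [Cu²⁺]/[Hg²⁺] and the known concentrations, [Cu²⁺] in the numerator gives [Cu²⁺] = 0.02 M.

0.02 M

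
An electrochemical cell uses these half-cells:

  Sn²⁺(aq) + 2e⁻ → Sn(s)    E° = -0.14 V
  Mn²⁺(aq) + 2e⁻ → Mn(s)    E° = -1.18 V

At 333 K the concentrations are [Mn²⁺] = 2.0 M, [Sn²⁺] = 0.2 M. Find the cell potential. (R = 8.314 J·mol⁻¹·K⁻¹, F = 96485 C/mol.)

The Sn²⁺/Sn couple has the higher reduction potential and acts as the cathode, so E°_cell = -0.14 − (-1.18) = 1.04 V.
Balancing electrons gives n = 2; the reaction quotient is Q = [Mn²⁺]/[Sn²⁺] = 10.0.
E = E° − (RT/nF) ln Q = 1.04 − (8.314×333)/(2×96485) × (2.303) = 1.040 − 0.033 = 1.007 V.

1.01 V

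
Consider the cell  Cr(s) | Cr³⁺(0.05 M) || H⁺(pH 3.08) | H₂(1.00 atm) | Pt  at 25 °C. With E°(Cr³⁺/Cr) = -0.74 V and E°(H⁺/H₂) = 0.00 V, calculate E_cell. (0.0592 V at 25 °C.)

The hydrogen couple is the cathode, so E°_cell = 0.74 V; n = 6.
[H⁺] = 10^(−3.08) = 8.3 × 10^-4 M, and Q = [Cr³⁺]^2·P(H₂)^3 / [H⁺]^6 = 7.55 × 10^15.
E = E° − (0.0592/6) log Q = 0.74 − (0.0592/6)(15.878) = 0.583 V.

0.58 V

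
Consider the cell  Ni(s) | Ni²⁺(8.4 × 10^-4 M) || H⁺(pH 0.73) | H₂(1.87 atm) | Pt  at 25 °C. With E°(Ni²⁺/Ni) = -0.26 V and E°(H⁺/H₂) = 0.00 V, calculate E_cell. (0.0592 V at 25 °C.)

0.30 V

The hydrogen couple is the cathode, so E°_cell = 0.26 V; n = 2.
[H⁺] = 10^(−0.73) = 0.19 M, and Q = [Ni²⁺]·P(H₂) / [H⁺]^2 = 0.0453.
E = E° − (0.0592/2) log Q = 0.26 − (0.0592/2)(-1.344) = 0.300 V.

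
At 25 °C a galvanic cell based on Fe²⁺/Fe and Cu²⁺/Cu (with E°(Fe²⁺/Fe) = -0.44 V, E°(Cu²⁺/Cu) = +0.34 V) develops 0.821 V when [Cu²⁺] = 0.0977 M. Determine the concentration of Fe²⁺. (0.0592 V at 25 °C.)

0.004 M

From the Nernst equation, log Q = n(E° − E)/0.0592 = 2(0.78 − 0.821)/0.0592 = -1.385, so Q = 0.0412.
With Q = [Fe²⁺]/[Cu²⁺] and the known concentrations, [Fe²⁺] in the numerator gives [Fe²⁺] = 0.004 M.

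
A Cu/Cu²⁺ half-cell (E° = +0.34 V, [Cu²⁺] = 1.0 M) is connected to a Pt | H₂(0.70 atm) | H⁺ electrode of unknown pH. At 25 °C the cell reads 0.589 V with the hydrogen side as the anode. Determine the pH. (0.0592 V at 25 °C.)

pH = 4.28

E°_cell = 0.34 V and n = 2.
log Q = n(E° − E)/0.0592 = 2×(0.34 − 0.589)/0.0592 = -8.412.
With Q = [H⁺]^2 / ([Cu²⁺]·P(H₂)), solving for [H⁺] gives log[H⁺] = -4.284, so pH = 4.28.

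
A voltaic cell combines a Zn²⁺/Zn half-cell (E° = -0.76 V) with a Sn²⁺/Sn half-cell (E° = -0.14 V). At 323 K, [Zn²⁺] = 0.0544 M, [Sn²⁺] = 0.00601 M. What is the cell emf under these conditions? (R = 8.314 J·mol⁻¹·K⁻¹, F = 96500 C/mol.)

0.589 V

The Sn²⁺/Sn couple has the higher reduction potential and acts as the cathode, so E°_cell = -0.14 − (-0.76) = 0.62 V.
Balancing electrons gives n = 2; the reaction quotient is Q = [Zn²⁺]/[Sn²⁺] = 9.05.
E = E° − (RT/nF) ln Q = 0.62 − (8.314×323)/(2×96500) × (2.203) = 0.620 − 0.031 = 0.589 V.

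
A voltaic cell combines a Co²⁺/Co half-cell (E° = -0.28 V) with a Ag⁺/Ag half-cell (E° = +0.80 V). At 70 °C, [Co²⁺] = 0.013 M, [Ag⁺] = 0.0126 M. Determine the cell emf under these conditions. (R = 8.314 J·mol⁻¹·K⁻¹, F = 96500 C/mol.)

The Ag⁺/Ag couple has the higher reduction potential and acts as the cathode, so E°_cell = +0.80 − (-0.28) = 1.08 V.
Balancing electrons gives n = 2; the reaction quotient is Q = [Co²⁺]/[Ag⁺]^2 = 81.9.
E = E° − (RT/nF) ln Q = 1.08 − (8.314×343)/(2×96500) × (4.405) = 1.080 − 0.065 = 1.015 V.

1.01 V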